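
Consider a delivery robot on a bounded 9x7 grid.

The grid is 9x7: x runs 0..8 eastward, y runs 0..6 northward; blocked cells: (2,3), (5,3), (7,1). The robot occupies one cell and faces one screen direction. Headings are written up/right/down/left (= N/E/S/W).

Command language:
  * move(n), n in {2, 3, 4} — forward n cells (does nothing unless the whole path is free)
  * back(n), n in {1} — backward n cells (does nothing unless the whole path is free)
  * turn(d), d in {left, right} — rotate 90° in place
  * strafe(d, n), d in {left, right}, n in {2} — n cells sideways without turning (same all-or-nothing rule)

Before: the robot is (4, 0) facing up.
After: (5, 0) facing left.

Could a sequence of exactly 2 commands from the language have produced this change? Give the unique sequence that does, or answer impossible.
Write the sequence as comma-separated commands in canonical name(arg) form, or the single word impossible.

turn(left), back(1)

key: cell and facing (now W) both changed — the 2 commands mix motion and turning
from: (4, 0) facing up
step 1 (turn(left)): (4, 0) facing left
step 2 (back(1)): (5, 0) facing left
uniquely the one of 64 2-step routes that fits.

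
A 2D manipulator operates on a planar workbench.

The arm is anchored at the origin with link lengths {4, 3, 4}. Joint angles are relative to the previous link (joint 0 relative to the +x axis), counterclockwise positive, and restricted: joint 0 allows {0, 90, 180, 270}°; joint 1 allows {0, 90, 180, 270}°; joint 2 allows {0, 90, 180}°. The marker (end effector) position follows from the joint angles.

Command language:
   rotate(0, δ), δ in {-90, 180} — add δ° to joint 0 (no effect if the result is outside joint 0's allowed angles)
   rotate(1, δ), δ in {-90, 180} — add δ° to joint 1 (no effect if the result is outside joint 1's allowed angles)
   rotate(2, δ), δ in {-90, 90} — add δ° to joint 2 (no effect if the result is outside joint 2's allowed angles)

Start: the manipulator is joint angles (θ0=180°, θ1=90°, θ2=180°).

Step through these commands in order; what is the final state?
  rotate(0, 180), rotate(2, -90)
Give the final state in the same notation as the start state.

joint angles (θ0=0°, θ1=90°, θ2=90°)

initial: joint angles (θ0=180°, θ1=90°, θ2=180°)
1. rotate(0, 180) → joint angles (θ0=0°, θ1=90°, θ2=180°)
2. rotate(2, -90) → joint angles (θ0=0°, θ1=90°, θ2=90°)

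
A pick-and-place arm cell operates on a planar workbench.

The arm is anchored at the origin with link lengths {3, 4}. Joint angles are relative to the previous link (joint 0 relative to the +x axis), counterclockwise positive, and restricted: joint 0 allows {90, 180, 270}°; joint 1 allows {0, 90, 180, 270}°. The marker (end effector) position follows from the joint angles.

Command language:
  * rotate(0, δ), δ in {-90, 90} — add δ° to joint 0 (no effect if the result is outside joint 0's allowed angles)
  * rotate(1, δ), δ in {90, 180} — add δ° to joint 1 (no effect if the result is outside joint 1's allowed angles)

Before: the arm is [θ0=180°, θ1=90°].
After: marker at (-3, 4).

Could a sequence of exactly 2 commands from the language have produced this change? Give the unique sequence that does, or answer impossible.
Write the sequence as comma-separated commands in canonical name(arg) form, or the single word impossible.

rotate(1, 90), rotate(1, 90)

initial: [θ0=180°, θ1=90°]
1. rotate(1, 90) → [θ0=180°, θ1=180°]
2. rotate(1, 90) → [θ0=180°, θ1=270°]
all 16 alternatives checked — unique.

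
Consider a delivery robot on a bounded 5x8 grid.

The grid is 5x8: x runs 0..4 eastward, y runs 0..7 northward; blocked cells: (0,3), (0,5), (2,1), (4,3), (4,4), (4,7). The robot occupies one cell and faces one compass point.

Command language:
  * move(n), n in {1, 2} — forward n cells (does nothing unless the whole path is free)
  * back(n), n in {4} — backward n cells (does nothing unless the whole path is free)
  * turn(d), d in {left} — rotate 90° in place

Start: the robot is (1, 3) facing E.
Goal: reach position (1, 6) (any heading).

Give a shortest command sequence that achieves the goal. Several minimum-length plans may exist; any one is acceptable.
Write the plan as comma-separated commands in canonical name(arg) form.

t0: (1, 3) facing E
t=1 turn(left) ⇒ (1, 3) facing N
t=2 move(1) ⇒ (1, 4) facing N
t=3 move(2) ⇒ (1, 6) facing N
minimal: 3 command(s), checked below 3.

turn(left), move(1), move(2)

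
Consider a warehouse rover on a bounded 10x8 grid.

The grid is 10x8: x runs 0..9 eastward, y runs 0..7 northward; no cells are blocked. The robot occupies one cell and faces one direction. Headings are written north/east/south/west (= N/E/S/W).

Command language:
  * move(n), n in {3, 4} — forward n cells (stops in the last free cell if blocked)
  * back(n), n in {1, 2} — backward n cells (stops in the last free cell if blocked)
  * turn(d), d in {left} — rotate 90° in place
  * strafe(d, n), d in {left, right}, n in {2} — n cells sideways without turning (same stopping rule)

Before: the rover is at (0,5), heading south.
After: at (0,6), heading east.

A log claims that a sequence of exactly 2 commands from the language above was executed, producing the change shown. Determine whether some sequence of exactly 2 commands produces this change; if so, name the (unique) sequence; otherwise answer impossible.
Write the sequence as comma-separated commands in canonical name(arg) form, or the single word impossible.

key: position moved to (0,6) AND the heading swung to E — translation plus rotation needed
initial: at (0,5), heading south
[1] after back(1): at (0,6), heading south
[2] after turn(left): at (0,6), heading east
no rival 2-sequence matches.

back(1), turn(left)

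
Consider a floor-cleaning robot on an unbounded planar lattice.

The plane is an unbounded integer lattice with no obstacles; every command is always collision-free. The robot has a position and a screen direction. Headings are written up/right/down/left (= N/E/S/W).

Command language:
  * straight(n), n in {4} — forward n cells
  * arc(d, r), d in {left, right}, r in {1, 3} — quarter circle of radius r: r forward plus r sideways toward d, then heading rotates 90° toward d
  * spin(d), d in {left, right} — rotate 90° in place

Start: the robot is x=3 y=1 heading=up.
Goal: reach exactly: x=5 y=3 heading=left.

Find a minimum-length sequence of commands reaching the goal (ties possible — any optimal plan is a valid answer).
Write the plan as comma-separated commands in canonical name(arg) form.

arc(right, 3), spin(right), arc(right, 1)

t0: x=3 y=1 heading=up
t=1 arc(right, 3) ⇒ x=6 y=4 heading=right
t=2 spin(right) ⇒ x=6 y=4 heading=down
t=3 arc(right, 1) ⇒ x=5 y=3 heading=left
nothing shorter than 3 reaches the goal.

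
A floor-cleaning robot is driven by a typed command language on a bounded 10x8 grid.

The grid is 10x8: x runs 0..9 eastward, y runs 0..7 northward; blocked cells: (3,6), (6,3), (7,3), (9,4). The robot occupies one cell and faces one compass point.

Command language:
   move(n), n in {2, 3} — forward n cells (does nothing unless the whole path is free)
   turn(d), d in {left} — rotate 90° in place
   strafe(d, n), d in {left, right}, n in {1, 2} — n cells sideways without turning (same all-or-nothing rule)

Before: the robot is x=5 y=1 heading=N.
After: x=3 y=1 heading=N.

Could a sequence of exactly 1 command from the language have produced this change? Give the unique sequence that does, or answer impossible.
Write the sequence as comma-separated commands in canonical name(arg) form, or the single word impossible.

strafe(left, 2)

key: still facing N — the one step turns nothing
t0: x=5 y=1 heading=N
step 1 (strafe(left, 2)): x=3 y=1 heading=N
all 7 alternatives checked — unique.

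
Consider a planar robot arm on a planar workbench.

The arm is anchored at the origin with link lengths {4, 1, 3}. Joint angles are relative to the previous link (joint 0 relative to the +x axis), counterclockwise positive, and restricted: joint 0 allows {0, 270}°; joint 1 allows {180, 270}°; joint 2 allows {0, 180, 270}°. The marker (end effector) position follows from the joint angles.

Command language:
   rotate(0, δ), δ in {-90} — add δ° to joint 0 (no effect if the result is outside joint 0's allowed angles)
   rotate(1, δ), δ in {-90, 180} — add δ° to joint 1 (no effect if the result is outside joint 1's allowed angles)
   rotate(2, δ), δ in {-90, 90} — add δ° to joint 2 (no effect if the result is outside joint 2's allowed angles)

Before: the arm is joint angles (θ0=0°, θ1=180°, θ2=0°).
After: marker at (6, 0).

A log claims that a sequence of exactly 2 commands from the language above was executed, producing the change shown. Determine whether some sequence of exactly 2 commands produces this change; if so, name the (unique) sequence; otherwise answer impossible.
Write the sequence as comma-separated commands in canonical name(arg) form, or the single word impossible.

from: joint angles (θ0=0°, θ1=180°, θ2=0°)
1. rotate(2, -90) → joint angles (θ0=0°, θ1=180°, θ2=270°)
2. rotate(2, -90) → joint angles (θ0=0°, θ1=180°, θ2=180°)
uniquely the one of 25 2-step routes that fits.

rotate(2, -90), rotate(2, -90)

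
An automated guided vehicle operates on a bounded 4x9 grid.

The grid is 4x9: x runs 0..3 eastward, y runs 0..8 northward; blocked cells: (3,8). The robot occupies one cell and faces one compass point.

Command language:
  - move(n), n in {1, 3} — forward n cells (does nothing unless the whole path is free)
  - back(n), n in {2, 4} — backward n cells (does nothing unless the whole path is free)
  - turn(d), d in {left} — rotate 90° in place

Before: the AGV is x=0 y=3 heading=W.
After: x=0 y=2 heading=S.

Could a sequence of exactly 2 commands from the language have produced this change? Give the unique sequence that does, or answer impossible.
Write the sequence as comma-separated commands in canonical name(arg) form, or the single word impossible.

key: position moved to (0,2) AND the heading swung to S — translation plus rotation needed
initial: x=0 y=3 heading=W
step 1 (turn(left)): x=0 y=3 heading=S
step 2 (move(1)): x=0 y=2 heading=S
no other 2-command option fits: unique.

turn(left), move(1)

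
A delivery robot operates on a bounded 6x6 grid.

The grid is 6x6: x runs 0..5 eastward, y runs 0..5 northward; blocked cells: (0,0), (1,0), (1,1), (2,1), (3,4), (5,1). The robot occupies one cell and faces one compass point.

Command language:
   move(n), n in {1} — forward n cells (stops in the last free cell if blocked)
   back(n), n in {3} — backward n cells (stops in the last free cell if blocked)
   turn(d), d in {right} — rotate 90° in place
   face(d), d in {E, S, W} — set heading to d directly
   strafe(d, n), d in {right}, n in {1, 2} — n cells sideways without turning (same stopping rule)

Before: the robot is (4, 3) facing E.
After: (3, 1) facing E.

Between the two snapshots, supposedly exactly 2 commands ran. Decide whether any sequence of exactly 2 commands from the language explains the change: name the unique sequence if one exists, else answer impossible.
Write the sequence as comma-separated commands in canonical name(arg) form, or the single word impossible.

key: heading stays E — no command in the sequence turns
begin: (4, 3) facing E
t=1 strafe(right, 2) ⇒ (4, 1) facing E
t=2 back(3) ⇒ (3, 1) facing E
all 64 alternatives checked — unique.

strafe(right, 2), back(3)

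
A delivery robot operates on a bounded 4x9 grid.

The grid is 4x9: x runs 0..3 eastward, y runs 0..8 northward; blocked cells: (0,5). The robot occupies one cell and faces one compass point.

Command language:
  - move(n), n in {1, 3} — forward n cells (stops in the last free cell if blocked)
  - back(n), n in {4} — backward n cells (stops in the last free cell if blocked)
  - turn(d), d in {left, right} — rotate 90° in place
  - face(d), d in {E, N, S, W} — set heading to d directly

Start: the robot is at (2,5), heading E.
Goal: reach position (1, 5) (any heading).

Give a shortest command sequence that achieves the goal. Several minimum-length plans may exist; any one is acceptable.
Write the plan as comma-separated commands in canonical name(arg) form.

back(4)

initial: at (2,5), heading E
step 1 (back(4)): at (1,5), heading E
shorter routes all fall short; 1 is best.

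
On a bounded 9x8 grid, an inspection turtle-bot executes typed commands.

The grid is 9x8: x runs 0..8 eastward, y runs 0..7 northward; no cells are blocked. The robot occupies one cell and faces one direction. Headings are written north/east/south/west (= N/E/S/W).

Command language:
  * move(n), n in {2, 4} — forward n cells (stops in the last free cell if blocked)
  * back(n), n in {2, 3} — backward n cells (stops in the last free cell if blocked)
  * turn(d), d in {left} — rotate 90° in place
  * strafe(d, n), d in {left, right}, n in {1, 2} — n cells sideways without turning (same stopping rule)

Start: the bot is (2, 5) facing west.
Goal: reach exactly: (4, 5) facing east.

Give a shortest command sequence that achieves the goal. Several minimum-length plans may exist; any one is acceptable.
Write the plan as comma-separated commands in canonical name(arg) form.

back(2), turn(left), turn(left)

start: (2, 5) facing west
t=1 back(2) ⇒ (4, 5) facing west
t=2 turn(left) ⇒ (4, 5) facing south
t=3 turn(left) ⇒ (4, 5) facing east
shorter routes all fall short; 3 is best.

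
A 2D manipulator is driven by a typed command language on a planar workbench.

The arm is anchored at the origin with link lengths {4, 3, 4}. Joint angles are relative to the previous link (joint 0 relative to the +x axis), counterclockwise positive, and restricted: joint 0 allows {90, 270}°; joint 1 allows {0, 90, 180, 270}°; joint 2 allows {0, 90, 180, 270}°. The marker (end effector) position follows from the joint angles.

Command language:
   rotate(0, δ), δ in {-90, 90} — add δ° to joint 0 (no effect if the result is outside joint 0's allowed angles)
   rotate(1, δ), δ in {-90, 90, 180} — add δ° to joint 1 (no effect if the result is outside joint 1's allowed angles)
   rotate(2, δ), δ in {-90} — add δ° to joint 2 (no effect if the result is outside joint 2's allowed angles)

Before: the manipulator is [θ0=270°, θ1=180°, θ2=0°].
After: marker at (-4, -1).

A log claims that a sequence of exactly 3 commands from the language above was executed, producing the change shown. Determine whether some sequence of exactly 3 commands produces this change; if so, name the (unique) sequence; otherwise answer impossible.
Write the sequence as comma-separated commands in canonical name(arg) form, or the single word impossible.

from: [θ0=270°, θ1=180°, θ2=0°]
1. rotate(2, -90) → [θ0=270°, θ1=180°, θ2=270°]
2. rotate(2, -90) → [θ0=270°, θ1=180°, θ2=180°]
3. rotate(2, -90) → [θ0=270°, θ1=180°, θ2=90°]
no other 3-command option fits: unique.

rotate(2, -90), rotate(2, -90), rotate(2, -90)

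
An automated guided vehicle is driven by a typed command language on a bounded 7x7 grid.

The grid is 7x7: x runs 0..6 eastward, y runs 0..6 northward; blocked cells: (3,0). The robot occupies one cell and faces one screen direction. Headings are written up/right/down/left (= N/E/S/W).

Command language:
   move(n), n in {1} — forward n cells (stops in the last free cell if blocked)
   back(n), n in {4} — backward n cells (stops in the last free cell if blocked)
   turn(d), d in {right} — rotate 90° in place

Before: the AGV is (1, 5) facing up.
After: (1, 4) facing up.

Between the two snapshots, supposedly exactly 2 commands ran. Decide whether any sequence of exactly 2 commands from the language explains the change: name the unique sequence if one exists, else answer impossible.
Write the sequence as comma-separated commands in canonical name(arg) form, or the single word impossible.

impossible

all 9 sequences checked — none match.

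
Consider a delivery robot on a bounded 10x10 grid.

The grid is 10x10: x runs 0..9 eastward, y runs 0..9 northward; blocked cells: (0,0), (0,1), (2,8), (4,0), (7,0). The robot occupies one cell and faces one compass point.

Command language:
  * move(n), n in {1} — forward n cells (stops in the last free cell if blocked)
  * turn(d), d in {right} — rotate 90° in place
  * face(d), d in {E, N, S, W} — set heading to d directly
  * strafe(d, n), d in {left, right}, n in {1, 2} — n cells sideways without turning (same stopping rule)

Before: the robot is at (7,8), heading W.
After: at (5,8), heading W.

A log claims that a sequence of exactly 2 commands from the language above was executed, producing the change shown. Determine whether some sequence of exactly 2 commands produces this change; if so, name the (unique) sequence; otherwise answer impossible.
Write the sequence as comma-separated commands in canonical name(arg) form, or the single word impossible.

key: still facing W at the end — nothing in the sequence rotates
from: at (7,8), heading W
t=1 move(1) ⇒ at (6,8), heading W
t=2 move(1) ⇒ at (5,8), heading W
all 100 alternatives checked — unique.

move(1), move(1)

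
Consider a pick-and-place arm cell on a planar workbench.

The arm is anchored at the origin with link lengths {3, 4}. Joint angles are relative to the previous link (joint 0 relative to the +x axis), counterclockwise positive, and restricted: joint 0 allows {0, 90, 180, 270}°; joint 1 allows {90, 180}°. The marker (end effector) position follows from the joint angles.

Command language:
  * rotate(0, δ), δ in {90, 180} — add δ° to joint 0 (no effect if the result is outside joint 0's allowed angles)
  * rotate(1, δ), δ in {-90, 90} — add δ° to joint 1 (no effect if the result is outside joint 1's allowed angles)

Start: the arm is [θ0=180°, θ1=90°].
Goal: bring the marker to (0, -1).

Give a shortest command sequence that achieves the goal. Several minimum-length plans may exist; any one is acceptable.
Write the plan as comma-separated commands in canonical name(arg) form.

initial: [θ0=180°, θ1=90°]
[1] after rotate(0, 90): [θ0=270°, θ1=90°]
[2] after rotate(1, 90): [θ0=270°, θ1=180°]
[3] after rotate(0, 180): [θ0=90°, θ1=180°]
nothing shorter than 3 reaches the goal.

rotate(0, 90), rotate(1, 90), rotate(0, 180)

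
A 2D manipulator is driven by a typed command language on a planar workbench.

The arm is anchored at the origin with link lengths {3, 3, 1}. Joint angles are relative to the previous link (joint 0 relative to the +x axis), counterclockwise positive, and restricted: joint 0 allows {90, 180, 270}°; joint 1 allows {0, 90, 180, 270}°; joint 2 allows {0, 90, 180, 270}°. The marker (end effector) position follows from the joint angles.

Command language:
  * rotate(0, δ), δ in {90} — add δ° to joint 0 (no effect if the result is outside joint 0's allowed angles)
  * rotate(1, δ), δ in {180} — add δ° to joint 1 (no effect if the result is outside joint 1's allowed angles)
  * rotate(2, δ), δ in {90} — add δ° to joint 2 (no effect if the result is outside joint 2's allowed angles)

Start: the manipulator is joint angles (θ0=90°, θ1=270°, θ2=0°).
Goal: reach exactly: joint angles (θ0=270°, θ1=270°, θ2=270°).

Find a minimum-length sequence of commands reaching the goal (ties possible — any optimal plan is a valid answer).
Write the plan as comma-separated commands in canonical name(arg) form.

rotate(0, 90), rotate(0, 90), rotate(2, 90), rotate(2, 90), rotate(2, 90)

from: joint angles (θ0=90°, θ1=270°, θ2=0°)
step 1 (rotate(0, 90)): joint angles (θ0=180°, θ1=270°, θ2=0°)
step 2 (rotate(0, 90)): joint angles (θ0=270°, θ1=270°, θ2=0°)
step 3 (rotate(2, 90)): joint angles (θ0=270°, θ1=270°, θ2=90°)
step 4 (rotate(2, 90)): joint angles (θ0=270°, θ1=270°, θ2=180°)
step 5 (rotate(2, 90)): joint angles (θ0=270°, θ1=270°, θ2=270°)
nothing shorter than 5 reaches the goal.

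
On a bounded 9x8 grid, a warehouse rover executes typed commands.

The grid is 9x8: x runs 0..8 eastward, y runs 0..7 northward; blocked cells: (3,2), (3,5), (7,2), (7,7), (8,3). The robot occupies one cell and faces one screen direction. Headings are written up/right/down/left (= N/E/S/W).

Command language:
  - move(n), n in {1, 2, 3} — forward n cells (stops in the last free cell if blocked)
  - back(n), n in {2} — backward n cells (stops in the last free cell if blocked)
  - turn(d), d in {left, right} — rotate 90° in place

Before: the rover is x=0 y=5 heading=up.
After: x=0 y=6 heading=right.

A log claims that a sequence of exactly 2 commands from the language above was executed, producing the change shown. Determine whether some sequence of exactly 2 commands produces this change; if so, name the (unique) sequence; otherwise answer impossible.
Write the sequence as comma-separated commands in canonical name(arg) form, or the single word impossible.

move(1), turn(right)

key: cell and facing (now E) both changed — the 2 commands mix motion and turning
from: x=0 y=5 heading=up
[1] after move(1): x=0 y=6 heading=up
[2] after turn(right): x=0 y=6 heading=right
uniquely the one of 36 2-step routes that fits.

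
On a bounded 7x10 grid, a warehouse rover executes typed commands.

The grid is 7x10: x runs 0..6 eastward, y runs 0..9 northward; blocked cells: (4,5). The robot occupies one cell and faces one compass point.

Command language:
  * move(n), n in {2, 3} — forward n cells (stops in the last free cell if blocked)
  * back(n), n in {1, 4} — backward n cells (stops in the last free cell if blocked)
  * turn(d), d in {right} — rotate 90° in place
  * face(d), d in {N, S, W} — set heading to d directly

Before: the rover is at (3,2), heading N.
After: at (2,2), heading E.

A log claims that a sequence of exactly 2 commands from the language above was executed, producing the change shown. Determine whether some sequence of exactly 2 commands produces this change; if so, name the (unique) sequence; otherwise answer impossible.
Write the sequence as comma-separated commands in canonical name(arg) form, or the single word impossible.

key: position moved to (2,2) AND the heading swung to E — translation plus rotation needed
begin: at (3,2), heading N
step 1 (turn(right)): at (3,2), heading E
step 2 (back(1)): at (2,2), heading E
all 64 alternatives checked — unique.

turn(right), back(1)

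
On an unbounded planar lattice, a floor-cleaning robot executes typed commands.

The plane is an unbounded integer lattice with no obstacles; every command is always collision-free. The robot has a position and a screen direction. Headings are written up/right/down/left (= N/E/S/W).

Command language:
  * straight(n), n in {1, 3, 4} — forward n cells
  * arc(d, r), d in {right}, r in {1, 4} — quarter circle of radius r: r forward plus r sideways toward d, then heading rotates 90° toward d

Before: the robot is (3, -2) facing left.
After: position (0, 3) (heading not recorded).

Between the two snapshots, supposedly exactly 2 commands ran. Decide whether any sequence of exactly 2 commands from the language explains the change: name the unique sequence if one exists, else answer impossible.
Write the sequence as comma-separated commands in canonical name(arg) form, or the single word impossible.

arc(right, 4), arc(right, 1)

key: order matters: swapping arc(right, 4) and arc(right, 1) lands elsewhere
initial: (3, -2) facing left
t=1 arc(right, 4) ⇒ (-1, 2) facing up
t=2 arc(right, 1) ⇒ (0, 3) facing right
no rival 2-sequence matches.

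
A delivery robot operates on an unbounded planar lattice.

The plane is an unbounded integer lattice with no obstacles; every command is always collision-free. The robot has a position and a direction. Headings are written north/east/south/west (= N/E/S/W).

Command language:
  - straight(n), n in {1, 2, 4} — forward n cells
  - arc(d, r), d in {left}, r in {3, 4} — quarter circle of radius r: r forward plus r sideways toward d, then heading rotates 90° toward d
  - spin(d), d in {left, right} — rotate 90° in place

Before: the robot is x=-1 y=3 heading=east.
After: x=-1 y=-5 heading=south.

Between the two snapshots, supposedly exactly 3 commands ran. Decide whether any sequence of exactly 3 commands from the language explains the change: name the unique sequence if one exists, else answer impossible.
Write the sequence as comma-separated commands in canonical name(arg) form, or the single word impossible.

spin(right), straight(4), straight(4)

key: cell and facing (now S) both changed — the 3 commands mix motion and turning
from: x=-1 y=3 heading=east
[1] after spin(right): x=-1 y=3 heading=south
[2] after straight(4): x=-1 y=-1 heading=south
[3] after straight(4): x=-1 y=-5 heading=south
no other 3-command option fits: unique.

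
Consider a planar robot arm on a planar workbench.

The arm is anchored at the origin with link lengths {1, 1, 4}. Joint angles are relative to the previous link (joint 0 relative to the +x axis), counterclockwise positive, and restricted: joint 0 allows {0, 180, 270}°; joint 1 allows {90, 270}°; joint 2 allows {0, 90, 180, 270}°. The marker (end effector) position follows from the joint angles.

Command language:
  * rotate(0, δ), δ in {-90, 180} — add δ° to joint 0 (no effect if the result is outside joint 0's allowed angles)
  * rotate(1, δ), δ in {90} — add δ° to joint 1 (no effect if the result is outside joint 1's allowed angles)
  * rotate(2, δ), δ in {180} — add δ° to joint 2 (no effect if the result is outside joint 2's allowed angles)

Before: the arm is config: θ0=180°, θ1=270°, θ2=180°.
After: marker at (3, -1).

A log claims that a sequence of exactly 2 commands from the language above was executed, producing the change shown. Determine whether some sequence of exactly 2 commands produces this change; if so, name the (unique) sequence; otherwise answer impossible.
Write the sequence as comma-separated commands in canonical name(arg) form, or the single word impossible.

rotate(0, 180), rotate(0, -90)

key: order matters: swapping rotate(0, 180) and rotate(0, -90) lands elsewhere
t0: config: θ0=180°, θ1=270°, θ2=180°
step 1 (rotate(0, 180)): config: θ0=0°, θ1=270°, θ2=180°
step 2 (rotate(0, -90)): config: θ0=270°, θ1=270°, θ2=180°
no rival 2-sequence matches.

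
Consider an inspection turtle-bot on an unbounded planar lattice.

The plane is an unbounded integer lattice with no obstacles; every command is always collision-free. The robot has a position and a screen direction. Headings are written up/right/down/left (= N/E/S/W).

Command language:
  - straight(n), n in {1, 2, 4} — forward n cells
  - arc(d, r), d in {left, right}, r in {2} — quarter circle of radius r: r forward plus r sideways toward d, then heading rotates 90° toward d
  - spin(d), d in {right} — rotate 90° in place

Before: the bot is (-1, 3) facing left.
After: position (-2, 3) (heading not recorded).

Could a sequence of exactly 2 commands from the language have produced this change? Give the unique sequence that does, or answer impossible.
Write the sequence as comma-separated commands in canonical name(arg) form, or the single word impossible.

straight(1), spin(right)

key: order matters: swapping straight(1) and spin(right) lands elsewhere
begin: (-1, 3) facing left
1. straight(1) → (-2, 3) facing left
2. spin(right) → (-2, 3) facing up
uniquely the one of 36 2-step routes that fits.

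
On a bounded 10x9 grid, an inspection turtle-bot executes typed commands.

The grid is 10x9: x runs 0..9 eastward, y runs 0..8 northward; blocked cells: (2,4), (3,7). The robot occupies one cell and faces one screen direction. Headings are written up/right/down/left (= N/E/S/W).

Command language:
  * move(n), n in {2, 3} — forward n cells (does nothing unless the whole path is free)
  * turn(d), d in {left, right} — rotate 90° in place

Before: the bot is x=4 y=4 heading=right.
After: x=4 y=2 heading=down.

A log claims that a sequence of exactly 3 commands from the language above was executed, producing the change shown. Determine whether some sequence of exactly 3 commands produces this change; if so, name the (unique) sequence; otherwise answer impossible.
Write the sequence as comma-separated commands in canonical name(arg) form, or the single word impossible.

key: order matters: swapping turn(right) and move(3) lands elsewhere
t0: x=4 y=4 heading=right
t=1 turn(right) ⇒ x=4 y=4 heading=down
t=2 move(2) ⇒ x=4 y=2 heading=down
t=3 move(3) ⇒ x=4 y=2 heading=down
all 64 alternatives checked — unique.

turn(right), move(2), move(3)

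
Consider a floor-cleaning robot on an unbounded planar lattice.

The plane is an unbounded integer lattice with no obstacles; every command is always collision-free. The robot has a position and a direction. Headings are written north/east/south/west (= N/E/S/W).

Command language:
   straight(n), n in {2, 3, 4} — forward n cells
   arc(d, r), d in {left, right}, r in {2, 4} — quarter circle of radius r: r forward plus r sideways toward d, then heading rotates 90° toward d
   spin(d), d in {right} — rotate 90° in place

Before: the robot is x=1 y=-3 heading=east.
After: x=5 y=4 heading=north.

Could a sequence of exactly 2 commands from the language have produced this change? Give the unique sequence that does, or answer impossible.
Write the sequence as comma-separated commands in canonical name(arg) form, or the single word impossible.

key: running straight(3) before arc(left, 4) would end elsewhere — order is forced
initial: x=1 y=-3 heading=east
1. arc(left, 4) → x=5 y=1 heading=north
2. straight(3) → x=5 y=4 heading=north
no rival 2-sequence matches.

arc(left, 4), straight(3)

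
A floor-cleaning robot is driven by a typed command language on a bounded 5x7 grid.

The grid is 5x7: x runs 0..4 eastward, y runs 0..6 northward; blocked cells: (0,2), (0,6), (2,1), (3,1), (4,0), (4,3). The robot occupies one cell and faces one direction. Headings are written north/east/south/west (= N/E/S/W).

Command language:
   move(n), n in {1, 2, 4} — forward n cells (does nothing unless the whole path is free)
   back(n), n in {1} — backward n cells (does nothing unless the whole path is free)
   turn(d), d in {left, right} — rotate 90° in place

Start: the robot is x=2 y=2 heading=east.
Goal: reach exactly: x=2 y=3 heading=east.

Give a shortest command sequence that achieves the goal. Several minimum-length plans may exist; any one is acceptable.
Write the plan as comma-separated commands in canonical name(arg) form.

turn(left), move(1), turn(right)

initial: x=2 y=2 heading=east
step 1 (turn(left)): x=2 y=2 heading=north
step 2 (move(1)): x=2 y=3 heading=north
step 3 (turn(right)): x=2 y=3 heading=east
minimal: 3 command(s), checked below 3.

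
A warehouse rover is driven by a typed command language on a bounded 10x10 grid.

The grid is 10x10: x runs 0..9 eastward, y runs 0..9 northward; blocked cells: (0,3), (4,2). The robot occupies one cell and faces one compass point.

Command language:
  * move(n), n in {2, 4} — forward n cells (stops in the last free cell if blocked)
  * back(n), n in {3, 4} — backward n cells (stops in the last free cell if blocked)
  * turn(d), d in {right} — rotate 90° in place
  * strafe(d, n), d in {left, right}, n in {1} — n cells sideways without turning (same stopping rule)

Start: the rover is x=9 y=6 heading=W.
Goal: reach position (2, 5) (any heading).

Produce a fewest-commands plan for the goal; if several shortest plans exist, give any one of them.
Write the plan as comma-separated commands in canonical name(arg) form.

start: x=9 y=6 heading=W
step 1 (move(4)): x=5 y=6 heading=W
step 2 (move(4)): x=1 y=6 heading=W
step 3 (strafe(left, 1)): x=1 y=5 heading=W
step 4 (turn(right)): x=1 y=5 heading=N
step 5 (strafe(right, 1)): x=2 y=5 heading=N
minimal: 5 command(s), checked below 5.

move(4), move(4), strafe(left, 1), turn(right), strafe(right, 1)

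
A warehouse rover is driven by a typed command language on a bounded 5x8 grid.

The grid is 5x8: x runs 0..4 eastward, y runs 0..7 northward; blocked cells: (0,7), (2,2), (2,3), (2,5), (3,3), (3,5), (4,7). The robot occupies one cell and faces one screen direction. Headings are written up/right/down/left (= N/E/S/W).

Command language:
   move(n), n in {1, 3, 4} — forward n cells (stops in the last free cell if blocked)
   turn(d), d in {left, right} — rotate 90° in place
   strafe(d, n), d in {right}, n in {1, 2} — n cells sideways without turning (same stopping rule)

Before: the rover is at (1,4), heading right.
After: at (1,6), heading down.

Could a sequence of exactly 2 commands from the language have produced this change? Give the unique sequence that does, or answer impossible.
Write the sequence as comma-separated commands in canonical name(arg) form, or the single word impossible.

no 2-step route produces this change.

impossible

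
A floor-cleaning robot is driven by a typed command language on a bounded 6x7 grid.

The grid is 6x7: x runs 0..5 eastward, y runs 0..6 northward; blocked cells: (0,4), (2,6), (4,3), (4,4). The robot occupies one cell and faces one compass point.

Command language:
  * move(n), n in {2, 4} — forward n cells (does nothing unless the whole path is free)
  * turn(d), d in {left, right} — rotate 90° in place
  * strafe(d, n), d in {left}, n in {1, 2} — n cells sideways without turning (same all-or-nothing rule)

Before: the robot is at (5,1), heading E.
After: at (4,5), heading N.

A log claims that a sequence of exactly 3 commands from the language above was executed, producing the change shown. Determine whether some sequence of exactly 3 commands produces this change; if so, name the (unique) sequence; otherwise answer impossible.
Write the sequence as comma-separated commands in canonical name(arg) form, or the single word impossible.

turn(left), move(4), strafe(left, 1)

key: running strafe(left, 1) before turn(left) would end elsewhere — order is forced
from: at (5,1), heading E
1. turn(left) → at (5,1), heading N
2. move(4) → at (5,5), heading N
3. strafe(left, 1) → at (4,5), heading N
uniquely the one of 216 3-step routes that fits.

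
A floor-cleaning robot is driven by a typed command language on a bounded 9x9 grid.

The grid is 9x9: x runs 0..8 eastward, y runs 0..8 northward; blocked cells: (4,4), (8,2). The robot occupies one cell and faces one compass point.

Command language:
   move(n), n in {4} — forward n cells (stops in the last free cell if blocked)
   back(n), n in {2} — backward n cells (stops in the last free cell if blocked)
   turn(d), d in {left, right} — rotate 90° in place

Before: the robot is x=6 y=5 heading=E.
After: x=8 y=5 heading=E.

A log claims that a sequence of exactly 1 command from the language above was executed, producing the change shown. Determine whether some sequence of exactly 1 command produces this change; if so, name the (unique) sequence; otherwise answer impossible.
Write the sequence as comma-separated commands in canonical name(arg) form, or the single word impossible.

move(4)

key: move(4) runs into the grid edge before its full distance
begin: x=6 y=5 heading=E
1. move(4) → x=8 y=5 heading=E
all 4 alternatives checked — unique.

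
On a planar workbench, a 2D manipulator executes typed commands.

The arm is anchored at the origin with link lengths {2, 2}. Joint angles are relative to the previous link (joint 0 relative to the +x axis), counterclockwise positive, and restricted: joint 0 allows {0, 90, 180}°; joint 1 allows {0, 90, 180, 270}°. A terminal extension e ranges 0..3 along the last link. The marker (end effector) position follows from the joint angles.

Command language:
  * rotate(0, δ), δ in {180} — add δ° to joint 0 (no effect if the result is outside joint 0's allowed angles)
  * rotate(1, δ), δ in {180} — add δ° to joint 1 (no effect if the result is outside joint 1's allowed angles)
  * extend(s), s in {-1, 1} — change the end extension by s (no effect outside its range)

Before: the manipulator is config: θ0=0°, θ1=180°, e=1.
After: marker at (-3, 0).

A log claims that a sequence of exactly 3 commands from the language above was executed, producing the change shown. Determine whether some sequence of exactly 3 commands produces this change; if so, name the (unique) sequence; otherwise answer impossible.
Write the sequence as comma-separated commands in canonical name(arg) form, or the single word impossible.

extend(1), extend(1), extend(1)

t0: config: θ0=0°, θ1=180°, e=1
t=1 extend(1) ⇒ config: θ0=0°, θ1=180°, e=2
t=2 extend(1) ⇒ config: θ0=0°, θ1=180°, e=3
t=3 extend(1) ⇒ config: θ0=0°, θ1=180°, e=3
no other 3-command option fits: unique.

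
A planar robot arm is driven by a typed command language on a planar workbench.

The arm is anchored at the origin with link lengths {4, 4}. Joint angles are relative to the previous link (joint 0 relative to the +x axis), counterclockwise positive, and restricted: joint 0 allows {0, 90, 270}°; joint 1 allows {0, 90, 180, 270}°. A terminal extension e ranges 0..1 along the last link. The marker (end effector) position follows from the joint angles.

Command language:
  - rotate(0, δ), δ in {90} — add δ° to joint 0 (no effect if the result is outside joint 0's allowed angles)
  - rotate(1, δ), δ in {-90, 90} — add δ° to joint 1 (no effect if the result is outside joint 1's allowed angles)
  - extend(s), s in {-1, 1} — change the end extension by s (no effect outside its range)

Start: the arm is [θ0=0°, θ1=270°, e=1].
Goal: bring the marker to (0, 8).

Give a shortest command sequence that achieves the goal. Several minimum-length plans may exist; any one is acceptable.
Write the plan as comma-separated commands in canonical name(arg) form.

rotate(1, 90), extend(-1), rotate(0, 90)

t0: [θ0=0°, θ1=270°, e=1]
t=1 rotate(1, 90) ⇒ [θ0=0°, θ1=0°, e=1]
t=2 extend(-1) ⇒ [θ0=0°, θ1=0°, e=0]
t=3 rotate(0, 90) ⇒ [θ0=90°, θ1=0°, e=0]
nothing shorter than 3 reaches the goal.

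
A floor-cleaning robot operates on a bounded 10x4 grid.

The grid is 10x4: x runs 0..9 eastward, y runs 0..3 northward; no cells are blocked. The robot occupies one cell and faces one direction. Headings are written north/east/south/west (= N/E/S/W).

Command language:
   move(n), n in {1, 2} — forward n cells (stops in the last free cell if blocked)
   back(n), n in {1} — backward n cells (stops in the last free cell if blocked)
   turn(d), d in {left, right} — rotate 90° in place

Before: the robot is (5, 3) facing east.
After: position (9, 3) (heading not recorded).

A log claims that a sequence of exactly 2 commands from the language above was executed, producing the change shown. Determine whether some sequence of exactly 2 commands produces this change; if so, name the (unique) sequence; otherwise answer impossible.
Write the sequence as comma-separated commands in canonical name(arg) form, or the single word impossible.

move(2), move(2)

start: (5, 3) facing east
[1] after move(2): (7, 3) facing east
[2] after move(2): (9, 3) facing east
uniquely the one of 25 2-step routes that fits.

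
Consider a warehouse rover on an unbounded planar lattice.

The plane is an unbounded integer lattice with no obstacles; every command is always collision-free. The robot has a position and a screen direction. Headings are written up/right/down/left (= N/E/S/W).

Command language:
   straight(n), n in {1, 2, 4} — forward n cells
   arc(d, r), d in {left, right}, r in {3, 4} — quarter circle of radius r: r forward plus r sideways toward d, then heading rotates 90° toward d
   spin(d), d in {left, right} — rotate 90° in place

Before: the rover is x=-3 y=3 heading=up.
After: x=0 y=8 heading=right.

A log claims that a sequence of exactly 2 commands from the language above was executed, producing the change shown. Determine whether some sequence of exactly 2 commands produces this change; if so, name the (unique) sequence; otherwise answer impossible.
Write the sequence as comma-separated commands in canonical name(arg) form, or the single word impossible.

straight(2), arc(right, 3)

key: cell and facing (now E) both changed — the 2 commands mix motion and turning
begin: x=-3 y=3 heading=up
step 1 (straight(2)): x=-3 y=5 heading=up
step 2 (arc(right, 3)): x=0 y=8 heading=right
no other 2-command option fits: unique.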